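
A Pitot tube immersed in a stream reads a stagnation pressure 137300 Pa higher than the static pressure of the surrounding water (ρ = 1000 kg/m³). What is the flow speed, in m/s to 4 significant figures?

v ≈ 16.57 m/s

The dynamic pressure equals the rise in static pressure at the stagnation point: ΔP = ½ρv².
v = √(2ΔP/ρ) = √(2·137300/1000) = 16.57 m/s.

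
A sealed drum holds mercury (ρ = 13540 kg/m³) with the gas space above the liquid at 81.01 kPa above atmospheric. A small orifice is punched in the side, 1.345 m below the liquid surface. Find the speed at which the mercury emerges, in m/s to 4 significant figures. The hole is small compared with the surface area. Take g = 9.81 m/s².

v ≈ 6.193 m/s

Take point 1 at the surface (v₁ ≈ 0) and point 2 at the hole (at atmospheric pressure). Bernoulli: P₁ + ρg h = P_atm + ½ρv₂².
With P₁ − P_atm = 81010 Pa, v₂ = √(2gh + 2ΔP/ρ) = √(2·9.81·1.345 + 2·81010/13540) = 6.193 m/s.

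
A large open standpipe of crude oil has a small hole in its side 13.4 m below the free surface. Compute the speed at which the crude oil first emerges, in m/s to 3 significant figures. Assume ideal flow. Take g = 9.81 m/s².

16.2 m/s

With the surface at rest and both surface and jet at atmospheric pressure, Bernoulli gives ρg h = ½ρv², so v = √(2gh) = √(2·9.81·13.4) = 16.2 m/s.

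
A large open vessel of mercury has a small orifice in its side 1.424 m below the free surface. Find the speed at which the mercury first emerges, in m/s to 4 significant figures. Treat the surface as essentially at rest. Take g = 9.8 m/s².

v = 5.283 m/s

The surface is effectively still and both ends are open, so ½v² = gh and v = √(2·9.8·1.424) = 5.283 m/s.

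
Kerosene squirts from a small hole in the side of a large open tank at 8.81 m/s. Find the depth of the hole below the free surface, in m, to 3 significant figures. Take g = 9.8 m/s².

Torricelli: v = √(2gh), so h = v²/(2g).
h = 8.81²/(2·9.8) = 77.6/19.60 = 3.96 m.

h ≈ 3.96 m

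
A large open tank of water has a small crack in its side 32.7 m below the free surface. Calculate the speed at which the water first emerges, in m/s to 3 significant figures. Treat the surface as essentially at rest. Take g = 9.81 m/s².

v ≈ 25.3 m/s

Bernoulli from surface to hole (P equal, v_surface ≈ 0): v = √(2gh) = √(2×9.81×32.7) = 25.3 m/s.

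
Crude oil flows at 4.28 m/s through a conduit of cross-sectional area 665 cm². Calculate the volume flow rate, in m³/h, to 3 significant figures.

1020 m³/h

Q = A·v = 0.0665 m² × 4.28 m/s = 0.285 m³/s.
Converting: 0.285 m³/s × 3600 = 1020 m³/h.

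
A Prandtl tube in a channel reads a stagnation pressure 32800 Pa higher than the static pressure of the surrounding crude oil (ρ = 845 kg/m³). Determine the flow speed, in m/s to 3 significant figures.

The dynamic pressure equals the rise in static pressure at the stagnation point: ΔP = ½ρv².
v = √(2ΔP/ρ) = √(2·32800/845) = 8.81 m/s.

v = 8.81 m/s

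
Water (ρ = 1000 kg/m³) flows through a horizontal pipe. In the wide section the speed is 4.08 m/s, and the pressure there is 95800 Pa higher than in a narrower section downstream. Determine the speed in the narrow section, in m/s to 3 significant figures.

v₂ = 14.4 m/s

Horizontal Bernoulli: P₁ + ½ρv₁² = P₂ + ½ρv₂², so v₂² = v₁² + 2(P₁ − P₂)/ρ.
v₂ = √(4.08² + 2·95800/1000) = √(16.6 + 192) = 14.4 m/s.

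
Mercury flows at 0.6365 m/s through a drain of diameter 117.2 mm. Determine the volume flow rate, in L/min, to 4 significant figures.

Q ≈ 412.0 L/min

Q = A·v = 0.01079 m² × 0.6365 m/s = 0.006867 m³/s.
Converting: 0.006867 m³/s × 60000 = 412.0 L/min.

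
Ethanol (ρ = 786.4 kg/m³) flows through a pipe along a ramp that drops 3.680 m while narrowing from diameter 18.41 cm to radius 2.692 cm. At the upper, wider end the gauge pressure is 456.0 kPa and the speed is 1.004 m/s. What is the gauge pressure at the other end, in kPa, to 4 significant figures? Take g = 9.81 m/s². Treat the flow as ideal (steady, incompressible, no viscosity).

By continuity, v₂ = v₁·A₁/A₂ = 1.004·(266.2/22.77) = 11.74 m/s.
Applying Bernoulli between the two ends and solving for P₂: P₂ = P₁ + ½ρ(v₁² − v₂²) − ρgΔh.
P₂ = 456000 + ½·786.4·(1.004² − 11.74²) − 786.4·9.81·(−3.680) = 456000 + (-53790) − (-28390) = 430600 Pa.

P₂ = 430.6 kPa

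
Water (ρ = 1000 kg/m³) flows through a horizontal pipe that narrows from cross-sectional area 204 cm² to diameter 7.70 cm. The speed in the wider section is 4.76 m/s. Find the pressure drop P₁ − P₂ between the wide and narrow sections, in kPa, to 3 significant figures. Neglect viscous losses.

By continuity, v₂ = v₁·A₁/A₂ = 4.76·(204/46.6) = 20.9 m/s.
With no height change, Bernoulli's equation is P₁ + ½ρv₁² = P₂ + ½ρv₂².
P₁ − P₂ = ½·1000·(20.9² − 4.76²) = ½·1000·412 = 206000 Pa.

ΔP = 206 kPa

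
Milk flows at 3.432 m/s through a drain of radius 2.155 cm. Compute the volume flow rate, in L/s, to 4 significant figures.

Q = A·v = 0.001459 m² × 3.432 m/s = 0.005007 m³/s.
Converting: 0.005007 m³/s × 1000 = 5.007 L/s.

5.007 L/s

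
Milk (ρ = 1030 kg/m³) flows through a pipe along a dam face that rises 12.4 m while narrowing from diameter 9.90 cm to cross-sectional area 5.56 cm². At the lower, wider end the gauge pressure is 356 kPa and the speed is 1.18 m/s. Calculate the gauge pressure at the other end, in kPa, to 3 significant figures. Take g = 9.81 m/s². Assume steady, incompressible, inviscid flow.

Continuity gives A₁v₁ = A₂v₂, so v₂ = (77.0 cm²)/(5.56 cm²) × 1.18 m/s = 16.3 m/s.
Bernoulli: P₁ + ½ρv₁² + ρg h₁ = P₂ + ½ρv₂² + ρg h₂, so P₂ = P₁ + ½ρ(v₁² − v₂²) − ρg(h₂ − h₁).
P₂ = 356000 + ½·1030·(1.18² − 16.3²) − 1030·9.81·(+12.4) = 356000 + (-137000) − (125000) = 94000 Pa.

P₂ ≈ 94.0 kPa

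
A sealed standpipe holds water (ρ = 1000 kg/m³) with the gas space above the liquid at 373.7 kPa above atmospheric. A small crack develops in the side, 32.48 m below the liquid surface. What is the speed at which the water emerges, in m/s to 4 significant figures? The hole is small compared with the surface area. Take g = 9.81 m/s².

Take point 1 at the surface (v₁ ≈ 0) and point 2 at the hole (at atmospheric pressure). Bernoulli: P₁ + ρg h = P_atm + ½ρv₂².
With P₁ − P_atm = 373700 Pa, v₂ = √(2gh + 2ΔP/ρ) = √(2·9.81·32.48 + 2·373700/1000) = 37.21 m/s.

v ≈ 37.21 m/s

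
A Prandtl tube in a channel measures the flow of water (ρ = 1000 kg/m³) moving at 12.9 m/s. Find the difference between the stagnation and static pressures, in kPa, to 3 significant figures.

ΔP ≈ 83.2 kPa

The dynamic pressure equals the rise in static pressure at the stagnation point: ΔP = ½ρv².
ΔP = ½·1000·12.9² = 83200 Pa.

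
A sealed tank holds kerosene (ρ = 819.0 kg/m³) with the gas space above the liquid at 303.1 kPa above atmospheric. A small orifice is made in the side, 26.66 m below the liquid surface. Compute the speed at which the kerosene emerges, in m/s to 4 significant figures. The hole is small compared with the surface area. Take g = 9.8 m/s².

v ≈ 35.53 m/s

Take point 1 at the surface (v₁ ≈ 0) and point 2 at the hole (at atmospheric pressure). Bernoulli: P₁ + ρg h = P_atm + ½ρv₂².
With P₁ − P_atm = 303100 Pa, v₂ = √(2gh + 2ΔP/ρ) = √(2·9.8·26.66 + 2·303100/819.0) = 35.53 m/s.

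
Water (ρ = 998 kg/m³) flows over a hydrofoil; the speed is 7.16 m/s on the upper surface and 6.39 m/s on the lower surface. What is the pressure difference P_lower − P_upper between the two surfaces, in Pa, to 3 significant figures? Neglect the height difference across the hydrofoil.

With negligible Δh, P + ½ρv² is constant, so P_low − P_up = ½ρ(v_up² − v_low²).
ΔP = ½·998·(7.16² − 6.39²) = 5210 Pa.

ΔP = 5210 Pa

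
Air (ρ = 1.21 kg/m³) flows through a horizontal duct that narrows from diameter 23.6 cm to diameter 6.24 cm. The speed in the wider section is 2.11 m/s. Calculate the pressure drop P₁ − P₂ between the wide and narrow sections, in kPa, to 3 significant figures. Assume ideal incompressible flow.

By continuity, v₂ = v₁·A₁/A₂ = 2.11·(437/30.6) = 30.2 m/s.
Bernoulli (h₁ = h₂): P₁ − P₂ = ½ρ(v₂² − v₁²).
P₁ − P₂ = ½·1.21·(30.2² − 2.11²) = ½·1.21·906 = 548 Pa.

ΔP ≈ 0.548 kPa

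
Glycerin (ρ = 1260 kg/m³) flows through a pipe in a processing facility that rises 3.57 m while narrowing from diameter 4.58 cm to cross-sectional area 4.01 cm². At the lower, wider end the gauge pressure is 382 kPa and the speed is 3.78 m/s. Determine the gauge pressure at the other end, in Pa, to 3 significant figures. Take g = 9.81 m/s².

The volume flow rate is constant, so v₂ = (A₁/A₂)v₁ = (16.5/4.01)·3.78 = 15.5 m/s.
Energy conservation along the streamline gives P₂ = P₁ − ½ρ(v₂² − v₁²) − ρg(h₂ − h₁).
P₂ = 382000 + ½·1260·(3.78² − 15.5²) − 1260·9.81·(+3.57) = 382000 + (-143000) − (44100) = 195000 Pa.

P₂ = 195000 Pa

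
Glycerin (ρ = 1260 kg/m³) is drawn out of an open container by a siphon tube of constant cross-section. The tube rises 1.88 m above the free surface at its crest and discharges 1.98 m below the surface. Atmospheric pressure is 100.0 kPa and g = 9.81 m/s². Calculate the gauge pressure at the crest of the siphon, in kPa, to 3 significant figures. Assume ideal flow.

P_gauge = -47.7 kPa

The outlet speed comes from Torricelli: v = √(2g·1.98) = 6.23 m/s.
The bore is uniform, so the speed at the crest is the same v. Bernoulli surface→crest: P_atm = P_top + ½ρv² + ρg·h_top.
P_top = 100000 − ½·1260·6.23² − 1260·9.81·1.88 = 52300 Pa. So P_gauge = P_top − P_atm = -47700 Pa.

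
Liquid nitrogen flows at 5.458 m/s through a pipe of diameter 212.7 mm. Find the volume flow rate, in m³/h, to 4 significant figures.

Q ≈ 698.2 m³/h

Q = A·v = 0.03553 m² × 5.458 m/s = 0.1939 m³/s.
Converting: 0.1939 m³/s × 3600 = 698.2 m³/h.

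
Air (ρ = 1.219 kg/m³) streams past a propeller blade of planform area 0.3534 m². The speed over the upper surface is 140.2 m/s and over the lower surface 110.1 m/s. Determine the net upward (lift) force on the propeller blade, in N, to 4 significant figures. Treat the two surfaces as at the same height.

F = 1623 N

With equal heights on the two surfaces, Bernoulli gives P_lower − P_upper = ½ρ(v_upper² − v_lower²).
ΔP = ½·1.219·(140.2² − 110.1²) = 4592 Pa.
Lift = ΔP · A = 4592 × 0.3534 = 1623 N.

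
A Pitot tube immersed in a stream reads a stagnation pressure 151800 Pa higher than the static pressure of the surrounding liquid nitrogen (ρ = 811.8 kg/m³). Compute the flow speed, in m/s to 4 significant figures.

At the stagnation point the flow is brought to rest, so Bernoulli gives P_stag − P_static = ½ρv².
v = √(2ΔP/ρ) = √(2·151800/811.8) = 19.34 m/s.

19.34 m/s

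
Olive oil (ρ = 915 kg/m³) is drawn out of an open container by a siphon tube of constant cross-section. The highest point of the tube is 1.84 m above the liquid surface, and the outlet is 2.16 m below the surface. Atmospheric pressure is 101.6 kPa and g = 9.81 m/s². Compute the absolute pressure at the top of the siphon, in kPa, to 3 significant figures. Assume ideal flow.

From the surface to the outlet (both open to atmosphere, surface at rest): v = √(2g·h_out) = √(2·9.81·2.16) = 6.51 m/s.
With constant cross-section the crest speed equals v; applying Bernoulli from the surface up to the crest, P_top = P_atm − ½ρv² − ρg·h_top.
P_top = 101600 − ½·915·6.51² − 915·9.81·1.84 = 65700 Pa.

P_top = 65.7 kPa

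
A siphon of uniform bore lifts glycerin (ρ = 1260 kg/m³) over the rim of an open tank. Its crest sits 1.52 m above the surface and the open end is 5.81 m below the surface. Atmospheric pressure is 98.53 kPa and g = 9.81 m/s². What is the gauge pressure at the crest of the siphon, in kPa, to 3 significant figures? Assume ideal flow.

Bernoulli surface→outlet gives ½v² = g·h_out, so v = √(2·9.81·5.81) = 10.7 m/s.
Continuity keeps v the same throughout the tube; from surface to crest, P_atm + 0 = P_top + ½ρv² + ρg·h_top.
P_top = 98530 − ½·1260·10.7² − 1260·9.81·1.52 = 7930 Pa. So P_gauge = P_top − P_atm = -90600 Pa.

P_gauge = -90.6 kPa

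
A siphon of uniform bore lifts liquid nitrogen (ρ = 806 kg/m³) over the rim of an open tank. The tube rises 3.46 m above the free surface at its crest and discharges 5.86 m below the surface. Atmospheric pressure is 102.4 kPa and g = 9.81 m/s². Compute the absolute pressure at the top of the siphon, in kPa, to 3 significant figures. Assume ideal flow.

P_top = 28.7 kPa

From the surface to the outlet (both open to atmosphere, surface at rest): v = √(2g·h_out) = √(2·9.81·5.86) = 10.7 m/s.
The bore is uniform, so the speed at the crest is the same v. Bernoulli surface→crest: P_atm = P_top + ½ρv² + ρg·h_top.
P_top = 102400 − ½·806·10.7² − 806·9.81·3.46 = 28700 Pa.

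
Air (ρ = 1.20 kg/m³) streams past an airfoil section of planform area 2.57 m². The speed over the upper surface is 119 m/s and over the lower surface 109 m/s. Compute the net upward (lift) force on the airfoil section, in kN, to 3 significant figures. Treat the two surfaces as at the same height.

The faster flow above has the lower pressure; Bernoulli (same height) gives ΔP = ½ρ(v_up² − v_low²).
ΔP = ½·1.20·(119² − 109²) = 1370 Pa.
Lift = ΔP · A = 1370 × 2.57 = 3520 N.

3.52 kN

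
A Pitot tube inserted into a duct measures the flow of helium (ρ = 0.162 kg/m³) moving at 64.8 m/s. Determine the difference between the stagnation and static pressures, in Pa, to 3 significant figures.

ΔP = 340 Pa

At the stagnation point the flow is brought to rest, so Bernoulli gives P_stag − P_static = ½ρv².
ΔP = ½·0.162·64.8² = 340 Pa.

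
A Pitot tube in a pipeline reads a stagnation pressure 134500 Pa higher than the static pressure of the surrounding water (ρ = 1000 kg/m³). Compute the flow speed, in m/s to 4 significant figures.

Bernoulli between the free stream and the stagnation point: ½ρv² = P_stag − P_static.
v = √(2ΔP/ρ) = √(2·134500/1000) = 16.40 m/s.

v ≈ 16.40 m/s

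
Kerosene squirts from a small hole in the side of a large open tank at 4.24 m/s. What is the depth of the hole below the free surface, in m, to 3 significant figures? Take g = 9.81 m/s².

Torricelli: v = √(2gh), so h = v²/(2g).
h = 4.24²/(2·9.81) = 18.0/19.62 = 0.916 m.

h ≈ 0.916 m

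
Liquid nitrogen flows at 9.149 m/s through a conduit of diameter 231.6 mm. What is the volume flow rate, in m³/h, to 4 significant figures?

Q = A·v = 0.04213 m² × 9.149 m/s = 0.3854 m³/s.
Converting: 0.3854 m³/s × 3600 = 1388 m³/h.

Q ≈ 1388 m³/h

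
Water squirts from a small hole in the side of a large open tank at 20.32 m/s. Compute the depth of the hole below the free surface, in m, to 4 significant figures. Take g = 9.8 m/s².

Torricelli: v = √(2gh), so h = v²/(2g).
h = 20.32²/(2·9.8) = 412.9/19.60 = 21.07 m.

h ≈ 21.07 m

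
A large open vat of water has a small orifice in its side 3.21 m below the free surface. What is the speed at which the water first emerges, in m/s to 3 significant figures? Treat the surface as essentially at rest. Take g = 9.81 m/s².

v ≈ 7.94 m/s

With the surface at rest and both surface and jet at atmospheric pressure, Bernoulli gives ρg h = ½ρv², so v = √(2gh) = √(2·9.81·3.21) = 7.94 m/s.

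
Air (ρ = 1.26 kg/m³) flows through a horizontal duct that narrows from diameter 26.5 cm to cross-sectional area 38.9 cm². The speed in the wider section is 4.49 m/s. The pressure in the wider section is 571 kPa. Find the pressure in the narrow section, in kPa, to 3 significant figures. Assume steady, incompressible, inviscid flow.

568 kPa

Mass conservation (A₁v₁ = A₂v₂) gives v₂ = 4.49 × 552/38.9 = 63.7 m/s.
Along the horizontal streamline, P + ½ρv² is constant.
P₂ = P₁ − ½ρ(v₂² − v₁²) = 571000 − ½·1.26·(63.7² − 4.49²) = 571000 − 2540 = 568000 Pa.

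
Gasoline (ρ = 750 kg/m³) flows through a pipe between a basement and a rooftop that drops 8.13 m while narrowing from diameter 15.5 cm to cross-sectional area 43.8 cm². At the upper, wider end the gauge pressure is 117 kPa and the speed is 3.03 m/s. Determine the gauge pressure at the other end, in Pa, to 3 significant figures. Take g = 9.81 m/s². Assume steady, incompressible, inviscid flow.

By continuity, v₂ = v₁·A₁/A₂ = 3.03·(189/43.8) = 13.1 m/s.
Energy conservation along the streamline gives P₂ = P₁ − ½ρ(v₂² − v₁²) − ρg(h₂ − h₁).
P₂ = 117000 + ½·750·(3.03² − 13.1²) − 750·9.81·(−8.13) = 117000 + (-60500) − (-59800) = 116000 Pa.

P₂ ≈ 116000 Pa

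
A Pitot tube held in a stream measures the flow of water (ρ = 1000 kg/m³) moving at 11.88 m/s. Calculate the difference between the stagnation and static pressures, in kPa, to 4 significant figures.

70.57 kPa

The dynamic pressure equals the rise in static pressure at the stagnation point: ΔP = ½ρv².
ΔP = ½·1000·11.88² = 70570 Pa.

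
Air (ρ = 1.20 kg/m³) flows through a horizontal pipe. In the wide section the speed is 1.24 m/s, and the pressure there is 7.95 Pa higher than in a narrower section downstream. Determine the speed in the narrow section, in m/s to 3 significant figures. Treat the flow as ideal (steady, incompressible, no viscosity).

With h₁ = h₂, rearranging Bernoulli gives v₂ = √(v₁² + 2ΔP/ρ).
v₂ = √(1.24² + 2·7.95/1.20) = √(1.54 + 13.2) = 3.85 m/s.

3.85 m/s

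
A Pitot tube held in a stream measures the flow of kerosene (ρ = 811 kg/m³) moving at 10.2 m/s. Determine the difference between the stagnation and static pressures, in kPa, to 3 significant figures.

Bernoulli between the free stream and the stagnation point: ½ρv² = P_stag − P_static.
ΔP = ½·811·10.2² = 42200 Pa.

42.2 kPa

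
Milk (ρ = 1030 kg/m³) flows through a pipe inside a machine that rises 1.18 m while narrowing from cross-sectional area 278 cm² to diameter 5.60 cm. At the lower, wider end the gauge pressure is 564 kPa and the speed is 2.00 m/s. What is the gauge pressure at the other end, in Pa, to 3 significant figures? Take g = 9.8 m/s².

Continuity gives A₁v₁ = A₂v₂, so v₂ = (278 cm²)/(24.6 cm²) × 2.00 m/s = 22.6 m/s.
Energy conservation along the streamline gives P₂ = P₁ − ½ρ(v₂² − v₁²) − ρg(h₂ − h₁).
P₂ = 564000 + ½·1030·(2.00² − 22.6²) − 1030·9.8·(+1.18) = 564000 + (-260000) − (11900) = 292000 Pa.

292000 Pa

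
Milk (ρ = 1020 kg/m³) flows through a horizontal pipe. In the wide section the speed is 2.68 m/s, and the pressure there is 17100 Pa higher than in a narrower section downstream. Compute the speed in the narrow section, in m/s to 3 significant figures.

Horizontal Bernoulli: P₁ + ½ρv₁² = P₂ + ½ρv₂², so v₂² = v₁² + 2(P₁ − P₂)/ρ.
v₂ = √(2.68² + 2·17100/1020) = √(7.18 + 33.5) = 6.38 m/s.

v₂ = 6.38 m/s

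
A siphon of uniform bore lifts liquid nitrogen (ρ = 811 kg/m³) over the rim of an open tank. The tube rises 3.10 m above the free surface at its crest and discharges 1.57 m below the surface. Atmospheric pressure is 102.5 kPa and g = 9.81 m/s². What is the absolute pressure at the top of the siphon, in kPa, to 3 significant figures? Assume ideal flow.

P_top = 65.3 kPa

Bernoulli surface→outlet gives ½v² = g·h_out, so v = √(2·9.81·1.57) = 5.55 m/s.
The bore is uniform, so the speed at the crest is the same v. Bernoulli surface→crest: P_atm = P_top + ½ρv² + ρg·h_top.
P_top = 102500 − ½·811·5.55² − 811·9.81·3.10 = 65300 Pa.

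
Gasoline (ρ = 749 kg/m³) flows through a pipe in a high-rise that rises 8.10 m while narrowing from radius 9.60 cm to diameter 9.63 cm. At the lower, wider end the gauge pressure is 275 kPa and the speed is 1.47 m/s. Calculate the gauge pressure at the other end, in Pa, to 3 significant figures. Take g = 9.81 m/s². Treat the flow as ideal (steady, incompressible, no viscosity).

The volume flow rate is constant, so v₂ = (A₁/A₂)v₁ = (290/72.8)·1.47 = 5.84 m/s.
Applying Bernoulli between the two ends and solving for P₂: P₂ = P₁ + ½ρ(v₁² − v₂²) − ρgΔh.
P₂ = 275000 + ½·749·(1.47² − 5.84²) − 749·9.81·(+8.10) = 275000 + (-12000) − (59500) = 204000 Pa.

P₂ = 204000 Pa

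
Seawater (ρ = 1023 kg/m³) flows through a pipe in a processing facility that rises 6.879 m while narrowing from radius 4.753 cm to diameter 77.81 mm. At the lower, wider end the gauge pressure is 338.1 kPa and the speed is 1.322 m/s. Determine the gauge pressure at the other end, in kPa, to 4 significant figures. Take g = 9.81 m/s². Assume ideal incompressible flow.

P₂ ≈ 268.0 kPa

By continuity, v₂ = v₁·A₁/A₂ = 1.322·(70.97/47.55) = 1.973 m/s.
Energy conservation along the streamline gives P₂ = P₁ − ½ρ(v₂² − v₁²) − ρg(h₂ − h₁).
P₂ = 338100 + ½·1023·(1.322² − 1.973²) − 1023·9.81·(+6.879) = 338100 + (-1097) − (69040) = 268000 Pa.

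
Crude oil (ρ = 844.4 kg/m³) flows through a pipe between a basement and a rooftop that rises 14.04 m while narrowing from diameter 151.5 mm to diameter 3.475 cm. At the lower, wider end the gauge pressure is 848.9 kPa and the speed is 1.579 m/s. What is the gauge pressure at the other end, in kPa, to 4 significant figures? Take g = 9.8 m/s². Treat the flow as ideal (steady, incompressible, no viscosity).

Continuity gives A₁v₁ = A₂v₂, so v₂ = (180.3 cm²)/(9.484 cm²) × 1.579 m/s = 30.01 m/s.
Energy conservation along the streamline gives P₂ = P₁ − ½ρ(v₂² − v₁²) − ρg(h₂ − h₁).
P₂ = 848900 + ½·844.4·(1.579² − 30.01²) − 844.4·9.8·(+14.04) = 848900 + (-379200) − (116200) = 353500 Pa.

P₂ ≈ 353.5 kPa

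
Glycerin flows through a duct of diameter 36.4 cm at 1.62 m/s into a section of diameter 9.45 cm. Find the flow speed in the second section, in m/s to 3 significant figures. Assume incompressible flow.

v₂ ≈ 24.0 m/s

By continuity, v₂ = v₁·A₁/A₂ = 1.62·(1040/70.1) = 24.0 m/s.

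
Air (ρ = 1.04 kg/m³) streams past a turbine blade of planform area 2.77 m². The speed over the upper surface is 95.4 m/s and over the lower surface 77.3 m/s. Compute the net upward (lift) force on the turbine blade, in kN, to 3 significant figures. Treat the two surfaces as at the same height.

F ≈ 4.50 kN

From P + ½ρv² = const at equal height, P_low − P_up = ½ρ(v_up² − v_low²).
ΔP = ½·1.04·(95.4² − 77.3²) = 1630 Pa.
Lift = ΔP · A = 1630 × 2.77 = 4500 N.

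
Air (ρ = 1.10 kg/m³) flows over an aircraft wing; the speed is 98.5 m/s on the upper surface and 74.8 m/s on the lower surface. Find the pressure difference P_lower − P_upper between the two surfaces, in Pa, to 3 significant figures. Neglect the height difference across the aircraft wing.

Bernoulli (same height): P_lower − P_upper = ½ρ(v_upper² − v_lower²).
ΔP = ½·1.10·(98.5² − 74.8²) = 2260 Pa.

ΔP ≈ 2260 Pa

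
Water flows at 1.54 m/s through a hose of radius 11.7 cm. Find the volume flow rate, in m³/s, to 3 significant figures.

Q = A·v = 0.0430 m² × 1.54 m/s = 0.0662 m³/s.

Q ≈ 0.0662 m³/s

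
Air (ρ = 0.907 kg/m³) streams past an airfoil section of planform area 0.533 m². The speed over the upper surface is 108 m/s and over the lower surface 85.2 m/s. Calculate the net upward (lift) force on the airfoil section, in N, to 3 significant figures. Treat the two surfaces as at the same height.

1060 N

From P + ½ρv² = const at equal height, P_low − P_up = ½ρ(v_up² − v_low²).
ΔP = ½·0.907·(108² − 85.2²) = 2000 Pa.
Lift = ΔP · A = 2000 × 0.533 = 1060 N.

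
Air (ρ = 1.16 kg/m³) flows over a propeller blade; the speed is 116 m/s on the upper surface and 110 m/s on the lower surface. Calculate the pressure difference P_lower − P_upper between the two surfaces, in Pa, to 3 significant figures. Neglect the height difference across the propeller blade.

ΔP ≈ 786 Pa

Bernoulli (same height): P_lower − P_upper = ½ρ(v_upper² − v_lower²).
ΔP = ½·1.16·(116² − 110²) = 786 Pa.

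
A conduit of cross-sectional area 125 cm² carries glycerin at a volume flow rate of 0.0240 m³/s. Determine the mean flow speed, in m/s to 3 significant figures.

Q = 0.0240 m³/s = 0.0240 m³/s.
v = Q/A = 0.0240 / 0.0125 = 1.92 m/s.

v ≈ 1.92 m/s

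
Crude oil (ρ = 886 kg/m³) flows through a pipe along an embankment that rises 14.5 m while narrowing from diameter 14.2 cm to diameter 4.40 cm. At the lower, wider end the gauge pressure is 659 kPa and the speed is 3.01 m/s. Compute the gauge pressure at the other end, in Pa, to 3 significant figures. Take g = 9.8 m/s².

By continuity, v₂ = v₁·A₁/A₂ = 3.01·(158/15.2) = 31.4 m/s.
Applying Bernoulli between the two ends and solving for P₂: P₂ = P₁ + ½ρ(v₁² − v₂²) − ρgΔh.
P₂ = 659000 + ½·886·(3.01² − 31.4²) − 886·9.8·(+14.5) = 659000 + (-431000) − (126000) = 102000 Pa.

P₂ ≈ 102000 Pa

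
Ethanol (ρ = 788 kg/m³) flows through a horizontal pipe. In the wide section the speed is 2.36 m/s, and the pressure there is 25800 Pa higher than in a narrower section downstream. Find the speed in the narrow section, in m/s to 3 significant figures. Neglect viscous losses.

Along the level pipe P + ½ρv² is conserved, hence v₂² = v₁² + 2(P₁ − P₂)/ρ.
v₂ = √(2.36² + 2·25800/788) = √(5.57 + 65.5) = 8.43 m/s.

8.43 m/s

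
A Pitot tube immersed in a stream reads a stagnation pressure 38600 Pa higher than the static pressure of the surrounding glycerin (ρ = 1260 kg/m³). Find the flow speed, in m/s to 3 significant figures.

Bernoulli between the free stream and the stagnation point: ½ρv² = P_stag − P_static.
v = √(2ΔP/ρ) = √(2·38600/1260) = 7.83 m/s.

7.83 m/s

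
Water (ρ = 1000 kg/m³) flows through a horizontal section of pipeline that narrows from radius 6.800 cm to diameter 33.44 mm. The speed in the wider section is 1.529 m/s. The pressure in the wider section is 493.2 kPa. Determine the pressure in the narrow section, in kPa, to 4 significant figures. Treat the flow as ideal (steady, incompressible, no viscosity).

P₂ ≈ 174.6 kPa

Continuity gives A₁v₁ = A₂v₂, so v₂ = (145.3 cm²)/(8.783 cm²) × 1.529 m/s = 25.29 m/s.
Bernoulli (h₁ = h₂): P₁ − P₂ = ½ρ(v₂² − v₁²).
P₂ = P₁ − ½ρ(v₂² − v₁²) = 493200 − ½·1000·(25.29² − 1.529²) = 493200 − 318600 = 174600 Pa.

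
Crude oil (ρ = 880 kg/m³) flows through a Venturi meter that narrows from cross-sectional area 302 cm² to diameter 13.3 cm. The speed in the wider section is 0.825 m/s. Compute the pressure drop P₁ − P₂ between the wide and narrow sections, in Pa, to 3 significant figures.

Continuity gives A₁v₁ = A₂v₂, so v₂ = (302 cm²)/(139 cm²) × 0.825 m/s = 1.79 m/s.
The pipe is horizontal, so Bernoulli reduces to P₁ + ½ρv₁² = P₂ + ½ρv₂².
P₁ − P₂ = ½·880·(1.79² − 0.825²) = ½·880·2.54 = 1120 Pa.

ΔP ≈ 1120 Pa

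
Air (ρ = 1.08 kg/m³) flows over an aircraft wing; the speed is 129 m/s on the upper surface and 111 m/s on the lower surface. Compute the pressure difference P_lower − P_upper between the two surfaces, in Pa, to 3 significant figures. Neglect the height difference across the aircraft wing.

ΔP ≈ 2330 Pa

Bernoulli (same height): P_lower − P_upper = ½ρ(v_upper² − v_lower²).
ΔP = ½·1.08·(129² − 111²) = 2330 Pa.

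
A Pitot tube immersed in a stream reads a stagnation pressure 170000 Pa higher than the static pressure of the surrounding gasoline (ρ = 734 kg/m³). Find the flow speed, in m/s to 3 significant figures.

Bernoulli between the free stream and the stagnation point: ½ρv² = P_stag − P_static.
v = √(2ΔP/ρ) = √(2·170000/734) = 21.5 m/s.

v ≈ 21.5 m/s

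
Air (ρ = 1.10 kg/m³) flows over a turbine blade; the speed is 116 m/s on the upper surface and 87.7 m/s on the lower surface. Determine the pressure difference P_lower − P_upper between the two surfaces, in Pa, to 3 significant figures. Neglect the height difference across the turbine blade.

ΔP = 3170 Pa

Bernoulli (same height): P_lower − P_upper = ½ρ(v_upper² − v_lower²).
ΔP = ½·1.10·(116² − 87.7²) = 3170 Pa.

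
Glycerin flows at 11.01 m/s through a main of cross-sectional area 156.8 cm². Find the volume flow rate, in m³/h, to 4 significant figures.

Q ≈ 621.5 m³/h

Q = A·v = 0.01568 m² × 11.01 m/s = 0.1726 m³/s.
Converting: 0.1726 m³/s × 3600 = 621.5 m³/h.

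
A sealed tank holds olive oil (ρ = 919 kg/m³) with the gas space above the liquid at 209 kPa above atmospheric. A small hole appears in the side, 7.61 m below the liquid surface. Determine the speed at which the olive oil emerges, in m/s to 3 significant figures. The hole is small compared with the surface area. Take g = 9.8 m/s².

Take point 1 at the surface (v₁ ≈ 0) and point 2 at the hole (at atmospheric pressure). Bernoulli: P₁ + ρg h = P_atm + ½ρv₂².
With P₁ − P_atm = 209000 Pa, v₂ = √(2gh + 2ΔP/ρ) = √(2·9.8·7.61 + 2·209000/919) = 24.6 m/s.

v = 24.6 m/s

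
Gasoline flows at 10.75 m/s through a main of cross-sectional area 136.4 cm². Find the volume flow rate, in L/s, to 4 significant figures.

Q ≈ 146.6 L/s

Q = A·v = 0.01364 m² × 10.75 m/s = 0.1466 m³/s.
Converting: 0.1466 m³/s × 1000 = 146.6 L/s.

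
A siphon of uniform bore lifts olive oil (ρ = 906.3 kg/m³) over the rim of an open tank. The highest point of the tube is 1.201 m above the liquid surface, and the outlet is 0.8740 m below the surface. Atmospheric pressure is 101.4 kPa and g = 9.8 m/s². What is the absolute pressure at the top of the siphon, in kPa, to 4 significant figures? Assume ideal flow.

Bernoulli surface→outlet gives ½v² = g·h_out, so v = √(2·9.8·0.8740) = 4.139 m/s.
With constant cross-section the crest speed equals v; applying Bernoulli from the surface up to the crest, P_top = P_atm − ½ρv² − ρg·h_top.
P_top = 101400 − ½·906.3·4.139² − 906.3·9.8·1.201 = 82970 Pa.

P_top ≈ 82.97 kPa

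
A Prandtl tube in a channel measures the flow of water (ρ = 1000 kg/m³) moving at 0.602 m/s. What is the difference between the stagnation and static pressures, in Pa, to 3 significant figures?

ΔP ≈ 181 Pa

Bernoulli between the free stream and the stagnation point: ½ρv² = P_stag − P_static.
ΔP = ½·1000·0.602² = 181 Pa.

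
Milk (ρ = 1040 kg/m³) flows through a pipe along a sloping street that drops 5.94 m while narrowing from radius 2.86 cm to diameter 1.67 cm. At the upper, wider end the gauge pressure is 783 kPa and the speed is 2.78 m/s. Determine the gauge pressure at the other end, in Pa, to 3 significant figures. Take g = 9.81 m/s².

P₂ = 295000 Pa

Mass conservation (A₁v₁ = A₂v₂) gives v₂ = 2.78 × 25.7/2.19 = 32.6 m/s.
Energy conservation along the streamline gives P₂ = P₁ − ½ρ(v₂² − v₁²) − ρg(h₂ − h₁).
P₂ = 783000 + ½·1040·(2.78² − 32.6²) − 1040·9.81·(−5.94) = 783000 + (-549000) − (-60600) = 295000 Pa.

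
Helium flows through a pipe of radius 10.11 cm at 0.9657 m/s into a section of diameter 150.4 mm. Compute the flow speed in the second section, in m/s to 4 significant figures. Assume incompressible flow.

v₂ = 1.745 m/s

By continuity, v₂ = v₁·A₁/A₂ = 0.9657·(321.1/177.7) = 1.745 m/s.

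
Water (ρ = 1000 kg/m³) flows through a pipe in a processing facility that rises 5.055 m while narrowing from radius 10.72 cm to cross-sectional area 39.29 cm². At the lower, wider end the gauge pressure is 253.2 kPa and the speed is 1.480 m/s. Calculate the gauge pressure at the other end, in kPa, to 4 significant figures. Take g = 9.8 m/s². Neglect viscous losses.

By continuity, v₂ = v₁·A₁/A₂ = 1.480·(361.0/39.29) = 13.60 m/s.
Applying Bernoulli between the two ends and solving for P₂: P₂ = P₁ + ½ρ(v₁² − v₂²) − ρgΔh.
P₂ = 253200 + ½·1000·(1.480² − 13.60²) − 1000·9.8·(+5.055) = 253200 + (-91380) − (49540) = 112300 Pa.

P₂ ≈ 112.3 kPa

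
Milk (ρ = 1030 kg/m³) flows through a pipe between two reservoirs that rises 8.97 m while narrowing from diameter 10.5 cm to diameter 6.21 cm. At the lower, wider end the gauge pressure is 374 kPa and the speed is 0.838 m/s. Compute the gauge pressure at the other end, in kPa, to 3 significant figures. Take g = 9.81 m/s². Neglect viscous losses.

Continuity gives A₁v₁ = A₂v₂, so v₂ = (86.6 cm²)/(30.3 cm²) × 0.838 m/s = 2.40 m/s.
Bernoulli: P₁ + ½ρv₁² + ρg h₁ = P₂ + ½ρv₂² + ρg h₂, so P₂ = P₁ + ½ρ(v₁² − v₂²) − ρg(h₂ − h₁).
P₂ = 374000 + ½·1030·(0.838² − 2.40²) − 1030·9.81·(+8.97) = 374000 + (-2590) − (90600) = 281000 Pa.

281 kPa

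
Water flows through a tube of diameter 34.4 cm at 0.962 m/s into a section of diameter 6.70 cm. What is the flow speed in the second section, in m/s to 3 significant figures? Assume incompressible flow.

25.4 m/s

Mass conservation (A₁v₁ = A₂v₂) gives v₂ = 0.962 × 929/35.3 = 25.4 m/s.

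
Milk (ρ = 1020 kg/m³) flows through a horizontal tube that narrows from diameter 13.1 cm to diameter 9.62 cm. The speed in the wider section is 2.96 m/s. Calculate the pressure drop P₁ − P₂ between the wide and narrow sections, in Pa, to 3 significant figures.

ΔP ≈ 10900 Pa

By continuity, v₂ = v₁·A₁/A₂ = 2.96·(135/72.7) = 5.49 m/s.
With no height change, Bernoulli's equation is P₁ + ½ρv₁² = P₂ + ½ρv₂².
P₁ − P₂ = ½·1020·(5.49² − 2.96²) = ½·1020·21.4 = 10900 Pa.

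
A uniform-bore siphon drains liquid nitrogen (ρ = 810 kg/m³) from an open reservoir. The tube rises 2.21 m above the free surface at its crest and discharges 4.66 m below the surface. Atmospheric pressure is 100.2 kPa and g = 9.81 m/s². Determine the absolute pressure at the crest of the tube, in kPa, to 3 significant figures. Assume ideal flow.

The outlet speed comes from Torricelli: v = √(2g·4.66) = 9.56 m/s.
With constant cross-section the crest speed equals v; applying Bernoulli from the surface up to the crest, P_top = P_atm − ½ρv² − ρg·h_top.
P_top = 100200 − ½·810·9.56² − 810·9.81·2.21 = 45600 Pa.

P_top = 45.6 kPa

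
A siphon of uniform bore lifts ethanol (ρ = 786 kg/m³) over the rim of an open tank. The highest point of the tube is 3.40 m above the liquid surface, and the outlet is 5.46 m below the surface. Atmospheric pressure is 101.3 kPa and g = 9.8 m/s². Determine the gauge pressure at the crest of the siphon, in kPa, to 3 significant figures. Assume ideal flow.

-68.2 kPa

From the surface to the outlet (both open to atmosphere, surface at rest): v = √(2g·h_out) = √(2·9.8·5.46) = 10.3 m/s.
The bore is uniform, so the speed at the crest is the same v. Bernoulli surface→crest: P_atm = P_top + ½ρv² + ρg·h_top.
P_top = 101300 − ½·786·10.3² − 786·9.8·3.40 = 33100 Pa. So P_gauge = P_top − P_atm = -68200 Pa.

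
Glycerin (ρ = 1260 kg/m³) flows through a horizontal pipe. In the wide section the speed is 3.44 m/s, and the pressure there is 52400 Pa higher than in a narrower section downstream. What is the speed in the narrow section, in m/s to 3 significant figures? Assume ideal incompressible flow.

Horizontal Bernoulli: P₁ + ½ρv₁² = P₂ + ½ρv₂², so v₂² = v₁² + 2(P₁ − P₂)/ρ.
v₂ = √(3.44² + 2·52400/1260) = √(11.8 + 83.2) = 9.75 m/s.

v₂ ≈ 9.75 m/s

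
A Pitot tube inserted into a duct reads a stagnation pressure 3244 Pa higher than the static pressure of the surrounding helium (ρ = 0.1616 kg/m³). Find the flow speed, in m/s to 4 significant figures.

The dynamic pressure equals the rise in static pressure at the stagnation point: ΔP = ½ρv².
v = √(2ΔP/ρ) = √(2·3244/0.1616) = 200.4 m/s.

v = 200.4 m/s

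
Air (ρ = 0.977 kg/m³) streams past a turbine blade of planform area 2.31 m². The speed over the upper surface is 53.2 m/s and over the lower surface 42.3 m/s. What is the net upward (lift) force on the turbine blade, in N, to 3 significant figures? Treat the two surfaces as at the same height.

F ≈ 1170 N

From P + ½ρv² = const at equal height, P_low − P_up = ½ρ(v_up² − v_low²).
ΔP = ½·0.977·(53.2² − 42.3²) = 509 Pa.
Lift = ΔP · A = 509 × 2.31 = 1170 N.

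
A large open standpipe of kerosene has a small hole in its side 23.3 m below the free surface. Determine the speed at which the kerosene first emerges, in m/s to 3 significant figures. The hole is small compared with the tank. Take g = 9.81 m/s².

v ≈ 21.4 m/s

With the surface at rest and both surface and jet at atmospheric pressure, Bernoulli gives ρg h = ½ρv², so v = √(2gh) = √(2·9.81·23.3) = 21.4 m/s.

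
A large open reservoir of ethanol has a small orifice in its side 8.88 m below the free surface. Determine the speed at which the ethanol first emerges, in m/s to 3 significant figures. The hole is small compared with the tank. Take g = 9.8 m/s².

13.2 m/s

The surface is effectively still and both ends are open, so ½v² = gh and v = √(2·9.8·8.88) = 13.2 m/s.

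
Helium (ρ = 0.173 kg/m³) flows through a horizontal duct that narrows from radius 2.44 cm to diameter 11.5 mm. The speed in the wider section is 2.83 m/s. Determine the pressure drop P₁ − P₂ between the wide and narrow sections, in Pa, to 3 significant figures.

ΔP ≈ 224 Pa

The volume flow rate is constant, so v₂ = (A₁/A₂)v₁ = (18.7/1.04)·2.83 = 51.0 m/s.
With no height change, Bernoulli's equation is P₁ + ½ρv₁² = P₂ + ½ρv₂².
P₁ − P₂ = ½·0.173·(51.0² − 2.83²) = ½·0.173·2590 = 224 Pa.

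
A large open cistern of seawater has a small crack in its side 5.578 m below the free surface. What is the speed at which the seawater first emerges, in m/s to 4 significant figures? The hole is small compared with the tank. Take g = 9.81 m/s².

10.46 m/s

Torricelli's result v = √(2gh) gives v = √(2·9.81·5.578) = 10.46 m/s.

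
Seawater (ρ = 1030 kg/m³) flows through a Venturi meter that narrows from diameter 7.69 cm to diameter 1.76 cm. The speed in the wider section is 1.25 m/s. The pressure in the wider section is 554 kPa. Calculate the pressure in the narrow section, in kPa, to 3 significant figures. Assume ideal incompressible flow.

P₂ ≈ 262 kPa

Mass conservation (A₁v₁ = A₂v₂) gives v₂ = 1.25 × 46.4/2.43 = 23.9 m/s.
The pipe is horizontal, so Bernoulli reduces to P₁ + ½ρv₁² = P₂ + ½ρv₂².
P₂ = P₁ − ½ρ(v₂² − v₁²) = 554000 − ½·1030·(23.9² − 1.25²) = 554000 − 292000 = 262000 Pa.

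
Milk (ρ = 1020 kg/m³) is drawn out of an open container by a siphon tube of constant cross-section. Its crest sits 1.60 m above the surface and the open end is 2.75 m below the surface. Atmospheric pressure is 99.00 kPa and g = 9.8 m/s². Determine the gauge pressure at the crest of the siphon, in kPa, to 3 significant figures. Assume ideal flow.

Bernoulli surface→outlet gives ½v² = g·h_out, so v = √(2·9.8·2.75) = 7.34 m/s.
The bore is uniform, so the speed at the crest is the same v. Bernoulli surface→crest: P_atm = P_top + ½ρv² + ρg·h_top.
P_top = 99000 − ½·1020·7.34² − 1020·9.8·1.60 = 55500 Pa. So P_gauge = P_top − P_atm = -43500 Pa.

-43.5 kPa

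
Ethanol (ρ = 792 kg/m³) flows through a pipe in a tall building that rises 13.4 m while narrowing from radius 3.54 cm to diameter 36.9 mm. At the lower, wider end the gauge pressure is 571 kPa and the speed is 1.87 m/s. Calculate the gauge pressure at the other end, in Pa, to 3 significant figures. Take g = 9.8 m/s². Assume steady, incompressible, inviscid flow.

The volume flow rate is constant, so v₂ = (A₁/A₂)v₁ = (39.4/10.7)·1.87 = 6.88 m/s.
Bernoulli: P₁ + ½ρv₁² + ρg h₁ = P₂ + ½ρv₂² + ρg h₂, so P₂ = P₁ + ½ρ(v₁² − v₂²) − ρg(h₂ − h₁).
P₂ = 571000 + ½·792·(1.87² − 6.88²) − 792·9.8·(+13.4) = 571000 + (-17400) − (104000) = 450000 Pa.

P₂ ≈ 450000 Pa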